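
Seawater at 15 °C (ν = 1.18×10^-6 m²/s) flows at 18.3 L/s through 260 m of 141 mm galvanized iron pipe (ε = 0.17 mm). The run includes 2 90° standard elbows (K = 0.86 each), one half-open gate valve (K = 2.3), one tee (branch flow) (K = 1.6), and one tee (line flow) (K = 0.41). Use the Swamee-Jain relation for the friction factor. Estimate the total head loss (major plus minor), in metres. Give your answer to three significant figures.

V = 4Q/(πD²) = 1.172 m/s; V²/2g = 0.07001 m
Re = 1.40×10^5, ε/D = 0.00121 → f = 0.02245 (Swamee-Jain)
Major: h_f = f(L/D)·V²/2g = 0.02245·1844·0.07001 = 2.898 m
Minor: ΣK = 6.03; h_m = ΣK·V²/2g = 0.4221 m
Total H_L = 2.898 + 0.4221 = 3.320 m

H_L ≈ 3.32 m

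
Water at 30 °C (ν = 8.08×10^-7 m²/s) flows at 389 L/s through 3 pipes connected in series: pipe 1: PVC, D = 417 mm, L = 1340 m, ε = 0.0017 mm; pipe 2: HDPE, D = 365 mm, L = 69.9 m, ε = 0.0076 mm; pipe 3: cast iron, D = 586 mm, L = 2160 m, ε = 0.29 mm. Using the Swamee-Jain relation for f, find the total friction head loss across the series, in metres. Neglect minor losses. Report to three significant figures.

H ≈ 22.9 m

Pipe 1: V = 2.848 m/s, Re = 1.47×10^6, ε/D = 4.08×10^-6, f = 0.01102, h_1 = f(L/D)V²/2g = 14.64 m
Pipe 2: V = 3.718 m/s, Re = 1.68×10^6, ε/D = 2.08×10^-5, f = 0.01132, h_2 = f(L/D)V²/2g = 1.527 m
Pipe 3: V = 1.442 m/s, Re = 1.05×10^6, ε/D = 4.95×10^-4, f = 0.01724, h_3 = f(L/D)V²/2g = 6.739 m
Series → Q common, losses add: H = Σh = 22.91 m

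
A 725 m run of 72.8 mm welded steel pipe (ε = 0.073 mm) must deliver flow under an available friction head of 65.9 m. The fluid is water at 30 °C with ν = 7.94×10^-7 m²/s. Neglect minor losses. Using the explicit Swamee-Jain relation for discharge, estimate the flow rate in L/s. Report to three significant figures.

Q ≈ 10.4 L/s

Swamee-Jain (Type II): Q = -0.965·√(gD⁵h_f/L)·ln[ε/(3.7D) + √(3.17ν²L/(gD³h_f))]
√(gD⁵h_f/L) = √(9.81·0.0728⁵·65.9/725) = 0.001350
ε/(3.7D) = 2.71×10^-4; √(3.17ν²L/(gD³h_f)) = 7.62×10^-5
Q = -0.965·0.001350·ln(3.472×10^-4) = 0.01038 m³/s
Check: V = 2.49 m/s, Re = 2.29×10^5, f = 0.02104, h_f = 66.4 m ≈ 65.9 m ✓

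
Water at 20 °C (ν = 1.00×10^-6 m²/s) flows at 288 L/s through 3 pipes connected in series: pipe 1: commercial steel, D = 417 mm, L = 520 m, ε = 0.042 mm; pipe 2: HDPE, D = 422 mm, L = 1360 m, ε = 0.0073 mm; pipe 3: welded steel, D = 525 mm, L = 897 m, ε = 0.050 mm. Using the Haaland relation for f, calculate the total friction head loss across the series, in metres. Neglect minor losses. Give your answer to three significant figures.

H ≈ 14.4 m

Pipe 1: V = 2.109 m/s, Re = 8.79×10^5, ε/D = 1.01×10^-4, f = 0.01348, h_1 = f(L/D)V²/2g = 3.810 m
Pipe 2: V = 2.059 m/s, Re = 8.69×10^5, ε/D = 1.73×10^-5, f = 0.01216, h_2 = f(L/D)V²/2g = 8.467 m
Pipe 3: V = 1.330 m/s, Re = 6.98×10^5, ε/D = 9.52×10^-5, f = 0.01370, h_3 = f(L/D)V²/2g = 2.112 m
Series → Q common, losses add: H = Σh = 14.39 m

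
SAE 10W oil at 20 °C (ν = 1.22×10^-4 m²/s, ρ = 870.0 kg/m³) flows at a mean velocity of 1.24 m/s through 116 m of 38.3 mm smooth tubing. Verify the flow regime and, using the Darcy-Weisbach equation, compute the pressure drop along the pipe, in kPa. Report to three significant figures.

Δp ≈ 333 kPa

Re = VD/ν = 1.24·0.03830/1.22×10^-4 = 389 → laminar (Re < 2300)
f = 64/Re = 0.1644
h_f = f(L/D)V²/(2g) = 0.1644·(116/0.03830)·1.24²/(2·9.81) = 39.02 m
Δp = ρg·h_f = 870.0·9.81·39.02 = 333.1 kPa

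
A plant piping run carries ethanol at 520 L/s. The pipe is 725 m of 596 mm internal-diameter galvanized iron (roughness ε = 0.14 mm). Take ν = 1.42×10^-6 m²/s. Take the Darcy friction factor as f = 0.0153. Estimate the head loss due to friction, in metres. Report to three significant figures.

h_f ≈ 3.30 m

V = 4Q/(πD²) = 4·0.520/(π·0.596²) = 1.864 m/s
h_f = f(L/D)V²/(2g) = 0.01530·(725/0.596)·1.864²/(2·9.81) = 3.296 m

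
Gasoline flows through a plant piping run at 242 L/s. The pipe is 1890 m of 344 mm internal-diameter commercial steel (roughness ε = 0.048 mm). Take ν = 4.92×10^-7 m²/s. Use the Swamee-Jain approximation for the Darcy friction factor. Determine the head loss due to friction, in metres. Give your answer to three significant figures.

V = 4Q/(πD²) = 4·0.242/(π·0.344²) = 2.604 m/s
Re = VD/ν = 2.604·0.344/4.92×10^-7 = 1.82×10^6 → turbulent
ε/D = 0.048/344 = 1.40×10^-4
Swamee-Jain: f = 0.01357
h_f = f(L/D)V²/(2g) = 0.01357·(1890/0.344)·2.604²/(2·9.81) = 25.76 m

h_f ≈ 25.8 m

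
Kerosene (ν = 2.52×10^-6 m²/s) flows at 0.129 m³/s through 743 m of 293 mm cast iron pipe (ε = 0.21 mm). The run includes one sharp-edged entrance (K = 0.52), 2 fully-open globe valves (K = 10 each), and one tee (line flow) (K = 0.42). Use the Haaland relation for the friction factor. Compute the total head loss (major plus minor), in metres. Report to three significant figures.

V = 4Q/(πD²) = 1.913 m/s; V²/2g = 0.1866 m
Re = 2.22×10^5, ε/D = 7.17×10^-4 → f = 0.01956 (Haaland)
Major: h_f = f(L/D)·V²/2g = 0.01956·2536·0.1866 = 9.255 m
Minor: ΣK = 20.9; h_m = ΣK·V²/2g = 3.907 m
Total H_L = 9.255 + 3.907 = 13.16 m

H_L ≈ 13.2 m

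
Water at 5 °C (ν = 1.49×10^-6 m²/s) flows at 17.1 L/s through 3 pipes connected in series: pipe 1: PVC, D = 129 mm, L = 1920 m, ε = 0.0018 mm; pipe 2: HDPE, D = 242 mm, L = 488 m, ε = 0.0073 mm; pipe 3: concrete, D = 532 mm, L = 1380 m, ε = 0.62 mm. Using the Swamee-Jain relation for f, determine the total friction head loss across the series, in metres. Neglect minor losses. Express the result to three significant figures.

Pipe 1: V = 1.308 m/s, Re = 1.13×10^5, ε/D = 1.40×10^-5, f = 0.01750, h_1 = f(L/D)V²/2g = 22.72 m
Pipe 2: V = 0.3718 m/s, Re = 6.04×10^4, ε/D = 3.02×10^-5, f = 0.02004, h_2 = f(L/D)V²/2g = 0.2847 m
Pipe 3: V = 0.07693 m/s, Re = 2.75×10^4, ε/D = 0.00117, f = 0.02691, h_3 = f(L/D)V²/2g = 0.02106 m
Series → Q common, losses add: H = Σh = 23.03 m

H ≈ 23.0 m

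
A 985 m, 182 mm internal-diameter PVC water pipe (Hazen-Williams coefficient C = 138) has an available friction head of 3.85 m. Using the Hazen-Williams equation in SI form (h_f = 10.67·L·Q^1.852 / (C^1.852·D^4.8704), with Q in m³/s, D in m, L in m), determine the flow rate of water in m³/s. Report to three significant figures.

Rearranging: Q = [h_f·C^1.852·D^4.8704 / (10.67·L)]^(1/1.852)
Q = [3.85·138^1.852·0.182^4.8704 / (10.67·985)]^0.540 = 0.02181 m³/s

Q ≈ 0.0218 m³/s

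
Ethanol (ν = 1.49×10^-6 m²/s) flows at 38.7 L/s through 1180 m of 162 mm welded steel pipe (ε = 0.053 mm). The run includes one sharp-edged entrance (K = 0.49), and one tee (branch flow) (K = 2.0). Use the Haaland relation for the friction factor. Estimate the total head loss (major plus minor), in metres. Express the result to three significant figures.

V = 4Q/(πD²) = 1.878 m/s; V²/2g = 0.1797 m
Re = 2.04×10^5, ε/D = 3.27×10^-4 → f = 0.01763 (Haaland)
Major: h_f = f(L/D)·V²/2g = 0.01763·7284·0.1797 = 23.07 m
Minor: ΣK = 2.49; h_m = ΣK·V²/2g = 0.4474 m
Total H_L = 23.07 + 0.4474 = 23.52 m

H_L ≈ 23.5 m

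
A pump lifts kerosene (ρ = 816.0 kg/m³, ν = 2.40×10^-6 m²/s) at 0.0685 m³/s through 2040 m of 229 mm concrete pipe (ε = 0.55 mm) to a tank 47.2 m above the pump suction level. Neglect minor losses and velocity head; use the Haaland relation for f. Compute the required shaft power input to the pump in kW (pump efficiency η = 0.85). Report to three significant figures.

P_shaft ≈ 51.1 kW

V = 4Q/(πD²) = 1.663 m/s; Re = 1.59×10^5; ε/D = 0.00240; f = 0.02552
h_f = f(L/D)V²/2g = 32.05 m
Total head H = z + h_f = 47.2 + 32.05 = 79.25 m
P_hyd = ρgQH = 816.0·9.81·0.0685·79.25 = 43.46 kW
P_shaft = P_hyd/η = 43.46/0.85 = 51.13 kW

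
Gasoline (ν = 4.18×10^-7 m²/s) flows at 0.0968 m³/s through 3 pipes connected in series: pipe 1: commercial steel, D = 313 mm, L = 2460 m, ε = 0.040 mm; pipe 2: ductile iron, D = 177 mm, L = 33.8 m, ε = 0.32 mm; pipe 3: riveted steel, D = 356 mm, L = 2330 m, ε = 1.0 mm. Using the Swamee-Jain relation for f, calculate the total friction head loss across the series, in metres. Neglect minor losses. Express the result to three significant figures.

Pipe 1: V = 1.258 m/s, Re = 9.42×10^5, ε/D = 1.28×10^-4, f = 0.01396, h_1 = f(L/D)V²/2g = 8.851 m
Pipe 2: V = 3.934 m/s, Re = 1.67×10^6, ε/D = 0.00181, f = 0.02298, h_2 = f(L/D)V²/2g = 3.461 m
Pipe 3: V = 0.9725 m/s, Re = 8.28×10^5, ε/D = 0.00281, f = 0.02594, h_3 = f(L/D)V²/2g = 8.184 m
Series → Q common, losses add: H = Σh = 20.50 m

H ≈ 20.5 m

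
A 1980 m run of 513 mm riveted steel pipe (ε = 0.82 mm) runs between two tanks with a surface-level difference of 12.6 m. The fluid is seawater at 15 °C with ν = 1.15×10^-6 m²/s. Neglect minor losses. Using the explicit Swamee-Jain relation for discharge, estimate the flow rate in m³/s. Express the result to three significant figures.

Q ≈ 0.350 m³/s

Swamee-Jain (Type II): Q = -0.965·√(gD⁵h_f/L)·ln[ε/(3.7D) + √(3.17ν²L/(gD³h_f))]
√(gD⁵h_f/L) = √(9.81·0.513⁵·12.6/1980) = 0.04710
ε/(3.7D) = 4.32×10^-4; √(3.17ν²L/(gD³h_f)) = 2.23×10^-5
Q = -0.965·0.04710·ln(4.543×10^-4) = 0.3498 m³/s
Check: V = 1.69 m/s, Re = 7.55×10^5, f = 0.02247, h_f = 12.7 m ≈ 12.6 m ✓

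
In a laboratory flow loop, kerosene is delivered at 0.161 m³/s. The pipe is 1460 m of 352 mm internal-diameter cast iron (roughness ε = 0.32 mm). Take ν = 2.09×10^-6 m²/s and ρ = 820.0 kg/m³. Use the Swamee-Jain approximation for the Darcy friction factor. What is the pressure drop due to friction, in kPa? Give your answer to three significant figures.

Δp ≈ 95.1 kPa

V = 4Q/(πD²) = 4·0.161/(π·0.352²) = 1.654 m/s
Re = VD/ν = 1.654·0.352/2.09×10^-6 = 2.79×10^5 → turbulent
ε/D = 0.32/352 = 9.09×10^-4
Swamee-Jain: f = 0.02043
h_f = f(L/D)V²/(2g) = 0.02043·(1460/0.352)·1.654²/(2·9.81) = 11.82 m
Δp = ρg·h_f = 820.0·9.81·11.82 = 95.12 kPa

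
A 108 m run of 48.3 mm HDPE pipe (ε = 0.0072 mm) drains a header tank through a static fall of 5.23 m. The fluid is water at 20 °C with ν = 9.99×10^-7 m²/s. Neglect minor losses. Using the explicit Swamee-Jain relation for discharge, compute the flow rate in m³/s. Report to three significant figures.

Swamee-Jain (Type II): Q = -0.965·√(gD⁵h_f/L)·ln[ε/(3.7D) + √(3.17ν²L/(gD³h_f))]
√(gD⁵h_f/L) = √(9.81·0.0483⁵·5.23/108) = 3.534×10^-4
ε/(3.7D) = 4.03×10^-5; √(3.17ν²L/(gD³h_f)) = 2.43×10^-4
Q = -0.965·3.534×10^-4·ln(2.834×10^-4) = 0.002786 m³/s
Check: V = 1.52 m/s, Re = 7.35×10^4, f = 0.01980, h_f = 5.22 m ≈ 5.23 m ✓

Q ≈ 0.00279 m³/s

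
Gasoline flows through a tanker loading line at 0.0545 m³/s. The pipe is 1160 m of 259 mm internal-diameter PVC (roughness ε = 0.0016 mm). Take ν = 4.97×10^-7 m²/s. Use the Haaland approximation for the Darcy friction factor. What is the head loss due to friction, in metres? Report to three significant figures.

V = 4Q/(πD²) = 4·0.0545/(π·0.259²) = 1.034 m/s
Re = VD/ν = 1.034·0.259/4.97×10^-7 = 5.39×10^5 → turbulent
ε/D = 0.0016/259 = 6.18×10^-6
Haaland: f = 0.01296
h_f = f(L/D)V²/(2g) = 0.01296·(1160/0.259)·1.034²/(2·9.81) = 3.166 m

h_f ≈ 3.17 m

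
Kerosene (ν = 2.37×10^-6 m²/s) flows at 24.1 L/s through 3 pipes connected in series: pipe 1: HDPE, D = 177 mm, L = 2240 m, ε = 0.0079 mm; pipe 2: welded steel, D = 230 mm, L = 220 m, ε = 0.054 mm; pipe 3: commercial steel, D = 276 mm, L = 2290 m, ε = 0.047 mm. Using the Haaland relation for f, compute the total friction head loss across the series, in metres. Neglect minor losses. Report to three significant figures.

H ≈ 13.7 m

Pipe 1: V = 0.9794 m/s, Re = 7.31×10^4, ε/D = 4.46×10^-5, f = 0.01920, h_1 = f(L/D)V²/2g = 11.88 m
Pipe 2: V = 0.5801 m/s, Re = 5.63×10^4, ε/D = 2.35×10^-4, f = 0.02093, h_2 = f(L/D)V²/2g = 0.3433 m
Pipe 3: V = 0.4028 m/s, Re = 4.69×10^4, ε/D = 1.70×10^-4, f = 0.02149, h_3 = f(L/D)V²/2g = 1.475 m
Series → Q common, losses add: H = Σh = 13.70 m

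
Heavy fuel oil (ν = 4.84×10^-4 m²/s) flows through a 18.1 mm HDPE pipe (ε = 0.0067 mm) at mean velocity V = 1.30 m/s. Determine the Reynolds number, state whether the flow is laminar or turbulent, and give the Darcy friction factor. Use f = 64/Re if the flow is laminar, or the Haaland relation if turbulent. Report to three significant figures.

Re ≈ 48.6; laminar; f = 64/Re ≈ 1.32

Re = VD/ν = 1.300·0.0181/4.84×10^-4 = 48.6
Re < 2300 → laminar → f = 64/Re = 1.316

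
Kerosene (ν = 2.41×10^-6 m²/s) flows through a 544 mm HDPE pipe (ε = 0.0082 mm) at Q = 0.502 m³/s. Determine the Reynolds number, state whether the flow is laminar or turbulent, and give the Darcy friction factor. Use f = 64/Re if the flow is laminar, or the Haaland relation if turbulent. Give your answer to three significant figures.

Re ≈ 4.88×10^5; turbulent; f ≈ 0.0133

V = 4Q/(πD²) = 2.160 m/s
Re = VD/ν = 2.160·0.544/2.41×10^-6 = 4.88×10^5
Re > 4000 → turbulent; ε/D = 1.51×10^-5
Haaland: f = 0.01329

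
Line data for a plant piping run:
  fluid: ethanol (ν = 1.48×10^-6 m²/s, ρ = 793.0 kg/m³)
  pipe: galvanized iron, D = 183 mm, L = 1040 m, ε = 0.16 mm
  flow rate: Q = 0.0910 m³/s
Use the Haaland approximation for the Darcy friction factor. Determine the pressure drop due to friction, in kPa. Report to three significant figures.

V = 4Q/(πD²) = 4·0.0910/(π·0.183²) = 3.460 m/s
Re = VD/ν = 3.460·0.183/1.48×10^-6 = 4.28×10^5 → turbulent
ε/D = 0.16/183 = 8.74×10^-4
Haaland: f = 0.01971
h_f = f(L/D)V²/(2g) = 0.01971·(1040/0.183)·3.460²/(2·9.81) = 68.35 m
Δp = ρg·h_f = 793.0·9.81·68.35 = 531.7 kPa

Δp ≈ 532 kPa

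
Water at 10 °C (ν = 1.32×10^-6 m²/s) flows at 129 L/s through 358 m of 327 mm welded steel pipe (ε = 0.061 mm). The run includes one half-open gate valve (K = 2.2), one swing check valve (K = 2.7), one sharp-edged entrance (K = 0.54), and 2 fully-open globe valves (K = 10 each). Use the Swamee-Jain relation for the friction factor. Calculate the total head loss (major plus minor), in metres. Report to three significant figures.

V = 4Q/(πD²) = 1.536 m/s; V²/2g = 0.1203 m
Re = 3.81×10^5, ε/D = 1.87×10^-4 → f = 0.01579 (Swamee-Jain)
Major: h_f = f(L/D)·V²/2g = 0.01579·1095·0.1203 = 2.079 m
Minor: ΣK = 25.4; h_m = ΣK·V²/2g = 3.059 m
Total H_L = 2.079 + 3.059 = 5.138 m

H_L ≈ 5.14 m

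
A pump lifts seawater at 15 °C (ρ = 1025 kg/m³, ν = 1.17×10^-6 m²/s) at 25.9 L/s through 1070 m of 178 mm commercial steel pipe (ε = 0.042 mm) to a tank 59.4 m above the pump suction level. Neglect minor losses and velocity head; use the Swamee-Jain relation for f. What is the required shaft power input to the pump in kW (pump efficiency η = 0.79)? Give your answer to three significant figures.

P_shaft ≈ 21.5 kW

V = 4Q/(πD²) = 1.041 m/s; Re = 1.58×10^5; ε/D = 2.36×10^-4; f = 0.01791
h_f = f(L/D)V²/2g = 5.946 m
Total head H = z + h_f = 59.4 + 5.946 = 65.35 m
P_hyd = ρgQH = 1025·9.81·0.0259·65.35 = 17.02 kW
P_shaft = P_hyd/η = 17.02/0.79 = 21.54 kW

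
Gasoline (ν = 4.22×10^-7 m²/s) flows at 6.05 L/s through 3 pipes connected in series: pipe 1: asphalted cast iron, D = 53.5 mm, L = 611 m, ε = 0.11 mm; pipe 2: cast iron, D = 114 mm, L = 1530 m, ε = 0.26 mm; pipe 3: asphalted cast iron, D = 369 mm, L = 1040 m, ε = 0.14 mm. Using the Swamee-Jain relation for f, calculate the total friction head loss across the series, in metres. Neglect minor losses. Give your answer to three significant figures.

H ≈ 108 m

Pipe 1: V = 2.691 m/s, Re = 3.41×10^5, ε/D = 0.00206, f = 0.02425, h_1 = f(L/D)V²/2g = 102.3 m
Pipe 2: V = 0.5927 m/s, Re = 1.60×10^5, ε/D = 0.00228, f = 0.02546, h_2 = f(L/D)V²/2g = 6.119 m
Pipe 3: V = 0.05657 m/s, Re = 4.95×10^4, ε/D = 3.79×10^-4, f = 0.02225, h_3 = f(L/D)V²/2g = 0.01023 m
Series → Q common, losses add: H = Σh = 108.4 m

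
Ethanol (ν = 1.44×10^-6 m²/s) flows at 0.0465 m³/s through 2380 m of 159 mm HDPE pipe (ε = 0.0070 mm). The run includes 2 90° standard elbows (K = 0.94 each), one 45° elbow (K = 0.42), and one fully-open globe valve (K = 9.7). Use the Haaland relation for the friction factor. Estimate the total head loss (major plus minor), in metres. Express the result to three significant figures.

H_L ≈ 66.5 m

V = 4Q/(πD²) = 2.342 m/s; V²/2g = 0.2795 m
Re = 2.59×10^5, ε/D = 4.40×10^-5 → f = 0.01510 (Haaland)
Major: h_f = f(L/D)·V²/2g = 0.01510·14969·0.2795 = 63.17 m
Minor: ΣK = 12.0; h_m = ΣK·V²/2g = 3.354 m
Total H_L = 63.17 + 3.354 = 66.53 m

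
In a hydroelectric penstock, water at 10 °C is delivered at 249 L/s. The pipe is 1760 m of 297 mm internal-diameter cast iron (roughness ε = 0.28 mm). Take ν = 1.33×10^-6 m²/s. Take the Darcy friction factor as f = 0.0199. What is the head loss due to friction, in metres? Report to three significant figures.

V = 4Q/(πD²) = 4·0.249/(π·0.297²) = 3.594 m/s
h_f = f(L/D)V²/(2g) = 0.01990·(1760/0.297)·3.594²/(2·9.81) = 77.64 m

h_f ≈ 77.6 m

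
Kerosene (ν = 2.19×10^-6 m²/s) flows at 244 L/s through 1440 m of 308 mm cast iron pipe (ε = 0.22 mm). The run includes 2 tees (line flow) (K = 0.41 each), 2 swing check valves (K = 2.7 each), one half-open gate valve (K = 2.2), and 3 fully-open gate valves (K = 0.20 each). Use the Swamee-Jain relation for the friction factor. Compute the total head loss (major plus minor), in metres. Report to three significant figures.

V = 4Q/(πD²) = 3.275 m/s; V²/2g = 0.5466 m
Re = 4.61×10^5, ε/D = 7.14×10^-4 → f = 0.01906 (Swamee-Jain)
Major: h_f = f(L/D)·V²/2g = 0.01906·4675·0.5466 = 48.71 m
Minor: ΣK = 9.02; h_m = ΣK·V²/2g = 4.931 m
Total H_L = 48.71 + 4.931 = 53.64 m

H_L ≈ 53.6 m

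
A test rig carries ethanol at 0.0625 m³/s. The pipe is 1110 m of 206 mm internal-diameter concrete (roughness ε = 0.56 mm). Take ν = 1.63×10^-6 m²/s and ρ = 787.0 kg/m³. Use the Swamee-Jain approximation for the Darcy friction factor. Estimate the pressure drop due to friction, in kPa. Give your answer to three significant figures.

V = 4Q/(πD²) = 4·0.0625/(π·0.206²) = 1.875 m/s
Re = VD/ν = 1.875·0.206/1.63×10^-6 = 2.37×10^5 → turbulent
ε/D = 0.56/206 = 0.00272
Swamee-Jain: f = 0.02623
h_f = f(L/D)V²/(2g) = 0.02623·(1110/0.206)·1.875²/(2·9.81) = 25.33 m
Δp = ρg·h_f = 787.0·9.81·25.33 = 195.6 kPa

Δp ≈ 196 kPa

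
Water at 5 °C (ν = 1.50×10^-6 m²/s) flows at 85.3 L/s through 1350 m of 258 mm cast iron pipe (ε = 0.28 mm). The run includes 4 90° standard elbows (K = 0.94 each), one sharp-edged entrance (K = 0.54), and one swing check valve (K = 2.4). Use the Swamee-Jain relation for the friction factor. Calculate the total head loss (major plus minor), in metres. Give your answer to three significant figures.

V = 4Q/(πD²) = 1.632 m/s; V²/2g = 0.1357 m
Re = 2.81×10^5, ε/D = 0.00109 → f = 0.02115 (Swamee-Jain)
Major: h_f = f(L/D)·V²/2g = 0.02115·5233·0.1357 = 15.02 m
Minor: ΣK = 6.70; h_m = ΣK·V²/2g = 0.9091 m
Total H_L = 15.02 + 0.9091 = 15.93 m

H_L ≈ 15.9 m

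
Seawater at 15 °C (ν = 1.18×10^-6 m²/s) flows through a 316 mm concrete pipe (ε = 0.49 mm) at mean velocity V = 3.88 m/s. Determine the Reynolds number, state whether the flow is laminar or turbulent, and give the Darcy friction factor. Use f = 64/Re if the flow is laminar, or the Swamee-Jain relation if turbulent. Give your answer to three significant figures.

Re = VD/ν = 3.880·0.316/1.18×10^-6 = 1.04×10^6
Re > 4000 → turbulent; ε/D = 0.00155
Swamee-Jain: f = 0.02221

Re ≈ 1.04×10^6; turbulent; f ≈ 0.0222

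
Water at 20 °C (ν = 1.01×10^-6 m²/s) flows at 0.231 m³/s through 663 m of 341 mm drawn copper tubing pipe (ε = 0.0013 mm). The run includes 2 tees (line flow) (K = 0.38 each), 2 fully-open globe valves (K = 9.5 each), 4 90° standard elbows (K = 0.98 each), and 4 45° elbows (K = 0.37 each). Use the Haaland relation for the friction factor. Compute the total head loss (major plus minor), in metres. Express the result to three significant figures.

H_L ≈ 15.8 m

V = 4Q/(πD²) = 2.529 m/s; V²/2g = 0.3261 m
Re = 8.54×10^5, ε/D = 3.81×10^-6 → f = 0.01196 (Haaland)
Major: h_f = f(L/D)·V²/2g = 0.01196·1944·0.3261 = 7.581 m
Minor: ΣK = 25.2; h_m = ΣK·V²/2g = 8.204 m
Total H_L = 7.581 + 8.204 = 15.78 m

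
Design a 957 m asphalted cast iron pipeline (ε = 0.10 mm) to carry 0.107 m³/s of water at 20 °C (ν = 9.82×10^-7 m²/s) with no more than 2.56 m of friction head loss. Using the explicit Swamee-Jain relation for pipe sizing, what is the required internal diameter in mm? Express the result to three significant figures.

Swamee-Jain (Type III): D = 0.66·[ε^1.25·(LQ²/(gh_f))^4.75 + ν·Q^9.4·(L/(gh_f))^5.2]^0.04
LQ²/(gh_f) = 0.4363; L/(gh_f) = 38.11
Term 1 = ε^1.25·(…)^4.75 = 1.94×10^-7; Term 2 = ν·Q^9.4·(…)^5.2 = 1.23×10^-7
D = 0.66·(1.94×10^-7 + 1.23×10^-7)^0.04 = 0.3628 m = 363 mm
Check: V = 1.04 m/s, Re = 3.82×10^5, f = 0.01652, h_f = 2.38 m ≈ 2.56 m ✓

D ≈ 363 mm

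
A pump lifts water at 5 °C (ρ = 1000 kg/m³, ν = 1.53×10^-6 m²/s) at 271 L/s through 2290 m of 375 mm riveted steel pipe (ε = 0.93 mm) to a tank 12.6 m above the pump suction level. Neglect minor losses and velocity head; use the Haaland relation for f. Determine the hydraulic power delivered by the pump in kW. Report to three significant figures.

P_hyd ≈ 159 kW

V = 4Q/(πD²) = 2.454 m/s; Re = 6.01×10^5; ε/D = 0.00248; f = 0.02510
h_f = f(L/D)V²/2g = 47.04 m
Total head H = z + h_f = 12.6 + 47.04 = 59.64 m
P_hyd = ρgQH = 1000·9.81·0.271·59.64 = 158.5 kW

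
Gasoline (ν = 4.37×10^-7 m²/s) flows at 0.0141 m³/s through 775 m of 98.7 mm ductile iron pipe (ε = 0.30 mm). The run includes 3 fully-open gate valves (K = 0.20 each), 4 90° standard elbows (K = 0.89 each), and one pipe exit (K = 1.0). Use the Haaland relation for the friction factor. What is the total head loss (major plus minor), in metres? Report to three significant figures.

H_L ≈ 37.1 m

V = 4Q/(πD²) = 1.843 m/s; V²/2g = 0.1731 m
Re = 4.16×10^5, ε/D = 0.00304 → f = 0.02660 (Haaland)
Major: h_f = f(L/D)·V²/2g = 0.02660·7852·0.1731 = 36.16 m
Minor: ΣK = 5.16; h_m = ΣK·V²/2g = 0.8932 m
Total H_L = 36.16 + 0.8932 = 37.05 m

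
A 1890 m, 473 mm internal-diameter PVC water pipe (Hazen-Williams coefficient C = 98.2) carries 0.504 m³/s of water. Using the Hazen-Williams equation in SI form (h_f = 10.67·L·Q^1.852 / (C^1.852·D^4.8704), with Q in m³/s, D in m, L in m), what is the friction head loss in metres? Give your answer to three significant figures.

h_f = 10.67·1890·0.504^1.852 / (98.2^1.852·0.473^4.8704) = 44.43 m

h_f ≈ 44.4 m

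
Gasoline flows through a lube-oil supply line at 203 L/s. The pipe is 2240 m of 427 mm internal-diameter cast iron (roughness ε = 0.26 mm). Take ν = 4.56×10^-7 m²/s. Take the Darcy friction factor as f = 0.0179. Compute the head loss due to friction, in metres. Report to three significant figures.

V = 4Q/(πD²) = 4·0.203/(π·0.427²) = 1.418 m/s
h_f = f(L/D)V²/(2g) = 0.01790·(2240/0.427)·1.418²/(2·9.81) = 9.618 m

h_f ≈ 9.62 m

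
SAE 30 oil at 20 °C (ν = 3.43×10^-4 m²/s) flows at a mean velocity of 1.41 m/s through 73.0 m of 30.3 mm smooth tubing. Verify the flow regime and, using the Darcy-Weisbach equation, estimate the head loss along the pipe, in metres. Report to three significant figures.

h_f ≈ 125 m

Re = VD/ν = 1.41·0.03030/3.43×10^-4 = 125 → laminar (Re < 2300)
f = 64/Re = 0.5138
h_f = f(L/D)V²/(2g) = 0.5138·(73.0/0.03030)·1.41²/(2·9.81) = 125.4 m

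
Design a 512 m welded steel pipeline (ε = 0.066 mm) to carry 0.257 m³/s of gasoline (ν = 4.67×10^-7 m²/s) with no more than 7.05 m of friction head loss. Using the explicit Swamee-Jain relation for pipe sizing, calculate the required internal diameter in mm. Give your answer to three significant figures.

Swamee-Jain (Type III): D = 0.66·[ε^1.25·(LQ²/(gh_f))^4.75 + ν·Q^9.4·(L/(gh_f))^5.2]^0.04
LQ²/(gh_f) = 0.4890; L/(gh_f) = 7.403
Term 1 = ε^1.25·(…)^4.75 = 1.99×10^-7; Term 2 = ν·Q^9.4·(…)^5.2 = 4.40×10^-8
D = 0.66·(1.99×10^-7 + 4.40×10^-8)^0.04 = 0.3589 m = 359 mm
Check: V = 2.54 m/s, Re = 1.95×10^6, f = 0.01413, h_f = 6.63 m ≈ 7.05 m ✓

D ≈ 359 mm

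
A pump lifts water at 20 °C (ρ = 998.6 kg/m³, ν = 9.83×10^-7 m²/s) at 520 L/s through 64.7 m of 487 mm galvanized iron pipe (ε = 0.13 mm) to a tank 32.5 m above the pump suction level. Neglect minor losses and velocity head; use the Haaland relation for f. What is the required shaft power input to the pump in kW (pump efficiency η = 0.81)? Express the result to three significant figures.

V = 4Q/(πD²) = 2.792 m/s; Re = 1.38×10^6; ε/D = 2.67×10^-4; f = 0.01511
h_f = f(L/D)V²/2g = 0.7975 m
Total head H = z + h_f = 32.5 + 0.7975 = 33.30 m
P_hyd = ρgQH = 998.6·9.81·0.520·33.30 = 169.6 kW
P_shaft = P_hyd/η = 169.6/0.81 = 209.4 kW

P_shaft ≈ 209 kW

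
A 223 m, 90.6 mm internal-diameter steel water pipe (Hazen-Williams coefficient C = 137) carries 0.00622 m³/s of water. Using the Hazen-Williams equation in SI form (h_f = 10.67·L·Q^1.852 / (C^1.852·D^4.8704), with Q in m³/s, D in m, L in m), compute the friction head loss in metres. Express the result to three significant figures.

h_f = 10.67·223·0.00622^1.852 / (137^1.852·0.0906^4.8704) = 2.586 m

h_f ≈ 2.59 m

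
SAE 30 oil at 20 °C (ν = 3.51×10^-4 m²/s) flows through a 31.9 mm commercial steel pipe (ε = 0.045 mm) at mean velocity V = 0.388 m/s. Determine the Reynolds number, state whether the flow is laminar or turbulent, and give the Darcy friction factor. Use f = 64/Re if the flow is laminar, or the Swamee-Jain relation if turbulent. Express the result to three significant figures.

Re = VD/ν = 0.3880·0.0319/3.51×10^-4 = 35.3
Re < 2300 → laminar → f = 64/Re = 1.815

Re ≈ 35.3; laminar; f = 64/Re ≈ 1.81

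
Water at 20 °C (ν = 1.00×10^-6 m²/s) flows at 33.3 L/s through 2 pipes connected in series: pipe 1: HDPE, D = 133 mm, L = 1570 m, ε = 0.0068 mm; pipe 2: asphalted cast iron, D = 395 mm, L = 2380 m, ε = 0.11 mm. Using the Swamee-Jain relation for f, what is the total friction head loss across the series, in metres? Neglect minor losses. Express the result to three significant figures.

H ≈ 51.6 m

Pipe 1: V = 2.397 m/s, Re = 3.19×10^5, ε/D = 5.11×10^-5, f = 0.01481, h_1 = f(L/D)V²/2g = 51.18 m
Pipe 2: V = 0.2717 m/s, Re = 1.07×10^5, ε/D = 2.78×10^-4, f = 0.01919, h_2 = f(L/D)V²/2g = 0.4351 m
Series → Q common, losses add: H = Σh = 51.61 m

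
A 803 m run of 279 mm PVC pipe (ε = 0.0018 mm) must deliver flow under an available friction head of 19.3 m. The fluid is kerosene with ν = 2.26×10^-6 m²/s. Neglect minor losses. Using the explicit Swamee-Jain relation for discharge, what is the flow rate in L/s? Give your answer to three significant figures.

Q ≈ 188 L/s

Swamee-Jain (Type II): Q = -0.965·√(gD⁵h_f/L)·ln[ε/(3.7D) + √(3.17ν²L/(gD³h_f))]
√(gD⁵h_f/L) = √(9.81·0.279⁵·19.3/803) = 0.01996
ε/(3.7D) = 1.74×10^-6; √(3.17ν²L/(gD³h_f)) = 5.62×10^-5
Q = -0.965·0.01996·ln(5.797×10^-5) = 0.1880 m³/s
Check: V = 3.07 m/s, Re = 3.80×10^5, f = 0.01385, h_f = 19.2 m ≈ 19.3 m ✓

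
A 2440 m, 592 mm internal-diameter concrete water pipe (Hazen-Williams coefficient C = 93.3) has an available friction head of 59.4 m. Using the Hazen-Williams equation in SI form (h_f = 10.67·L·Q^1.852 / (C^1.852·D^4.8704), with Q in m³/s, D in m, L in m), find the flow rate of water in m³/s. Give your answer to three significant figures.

Rearranging: Q = [h_f·C^1.852·D^4.8704 / (10.67·L)]^(1/1.852)
Q = [59.4·93.3^1.852·0.592^4.8704 / (10.67·2440)]^0.540 = 0.8804 m³/s

Q ≈ 0.880 m³/s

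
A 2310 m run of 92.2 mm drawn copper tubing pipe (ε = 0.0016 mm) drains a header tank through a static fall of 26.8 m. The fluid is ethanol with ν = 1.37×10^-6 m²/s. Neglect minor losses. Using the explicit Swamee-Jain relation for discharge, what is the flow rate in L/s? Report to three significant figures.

Swamee-Jain (Type II): Q = -0.965·√(gD⁵h_f/L)·ln[ε/(3.7D) + √(3.17ν²L/(gD³h_f))]
√(gD⁵h_f/L) = √(9.81·0.0922⁵·26.8/2310) = 8.708×10^-4
ε/(3.7D) = 4.69×10^-6; √(3.17ν²L/(gD³h_f)) = 2.58×10^-4
Q = -0.965·8.708×10^-4·ln(2.630×10^-4) = 0.006927 m³/s
Check: V = 1.04 m/s, Re = 6.98×10^4, f = 0.01937, h_f = 26.6 m ≈ 26.8 m ✓

Q ≈ 6.93 L/s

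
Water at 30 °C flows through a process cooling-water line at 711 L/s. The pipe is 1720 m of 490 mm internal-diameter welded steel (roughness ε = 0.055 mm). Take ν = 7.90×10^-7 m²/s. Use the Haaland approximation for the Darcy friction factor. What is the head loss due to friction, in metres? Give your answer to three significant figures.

V = 4Q/(πD²) = 4·0.711/(π·0.490²) = 3.770 m/s
Re = VD/ν = 3.770·0.490/7.90×10^-7 = 2.34×10^6 → turbulent
ε/D = 0.055/490 = 1.12×10^-4
Haaland: f = 0.01286
h_f = f(L/D)V²/(2g) = 0.01286·(1720/0.490)·3.770²/(2·9.81) = 32.70 m

h_f ≈ 32.7 m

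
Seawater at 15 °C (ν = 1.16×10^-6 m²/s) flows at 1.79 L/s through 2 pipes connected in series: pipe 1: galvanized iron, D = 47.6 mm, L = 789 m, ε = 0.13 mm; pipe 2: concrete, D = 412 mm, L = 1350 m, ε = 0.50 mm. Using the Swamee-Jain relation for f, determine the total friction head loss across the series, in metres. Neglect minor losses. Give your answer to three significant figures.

Pipe 1: V = 1.006 m/s, Re = 4.13×10^4, ε/D = 0.00273, f = 0.02887, h_1 = f(L/D)V²/2g = 24.68 m
Pipe 2: V = 0.01343 m/s, Re = 4770, ε/D = 0.00121, f = 0.03988, h_2 = f(L/D)V²/2g = 0.001201 m
Series → Q common, losses add: H = Σh = 24.68 m

H ≈ 24.7 m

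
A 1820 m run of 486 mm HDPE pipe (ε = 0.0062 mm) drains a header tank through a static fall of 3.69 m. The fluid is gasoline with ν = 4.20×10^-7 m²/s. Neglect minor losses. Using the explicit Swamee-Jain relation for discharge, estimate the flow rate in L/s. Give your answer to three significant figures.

Swamee-Jain (Type II): Q = -0.965·√(gD⁵h_f/L)·ln[ε/(3.7D) + √(3.17ν²L/(gD³h_f))]
√(gD⁵h_f/L) = √(9.81·0.486⁵·3.69/1820) = 0.02322
ε/(3.7D) = 3.45×10^-6; √(3.17ν²L/(gD³h_f)) = 1.56×10^-5
Q = -0.965·0.02322·ln(1.910×10^-5) = 0.2435 m³/s
Check: V = 1.31 m/s, Re = 1.52×10^6, f = 0.01123, h_f = 3.69 m ≈ 3.69 m ✓

Q ≈ 243 L/s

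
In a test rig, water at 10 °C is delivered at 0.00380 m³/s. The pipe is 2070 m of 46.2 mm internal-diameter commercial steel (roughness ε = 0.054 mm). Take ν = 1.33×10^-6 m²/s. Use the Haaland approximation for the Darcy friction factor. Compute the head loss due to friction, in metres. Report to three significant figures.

V = 4Q/(πD²) = 4·0.00380/(π·0.0462²) = 2.267 m/s
Re = VD/ν = 2.267·0.0462/1.33×10^-6 = 7.87×10^4 → turbulent
ε/D = 0.054/46.2 = 0.00117
Haaland: f = 0.02302
h_f = f(L/D)V²/(2g) = 0.02302·(2070/0.0462)·2.267²/(2·9.81) = 270.1 m

h_f ≈ 270 m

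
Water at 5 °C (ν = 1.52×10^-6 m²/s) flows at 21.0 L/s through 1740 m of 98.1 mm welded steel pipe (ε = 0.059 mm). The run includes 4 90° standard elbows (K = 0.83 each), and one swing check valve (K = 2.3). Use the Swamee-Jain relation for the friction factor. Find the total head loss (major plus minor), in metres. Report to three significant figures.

H_L ≈ 139 m

V = 4Q/(πD²) = 2.778 m/s; V²/2g = 0.3934 m
Re = 1.79×10^5, ε/D = 6.01×10^-4 → f = 0.01963 (Swamee-Jain)
Major: h_f = f(L/D)·V²/2g = 0.01963·17737·0.3934 = 137.0 m
Minor: ΣK = 5.62; h_m = ΣK·V²/2g = 2.211 m
Total H_L = 137.0 + 2.211 = 139.2 m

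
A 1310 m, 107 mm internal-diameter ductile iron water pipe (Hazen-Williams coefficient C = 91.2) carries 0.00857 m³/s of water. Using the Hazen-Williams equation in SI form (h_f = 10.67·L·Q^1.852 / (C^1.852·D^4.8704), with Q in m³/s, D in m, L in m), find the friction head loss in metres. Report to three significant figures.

h_f = 10.67·1310·0.00857^1.852 / (91.2^1.852·0.107^4.8704) = 25.98 m

h_f ≈ 26.0 m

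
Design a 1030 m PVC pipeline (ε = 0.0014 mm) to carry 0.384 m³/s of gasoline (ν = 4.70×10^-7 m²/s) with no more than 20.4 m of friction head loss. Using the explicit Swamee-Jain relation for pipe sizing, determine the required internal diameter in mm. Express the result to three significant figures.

Swamee-Jain (Type III): D = 0.66·[ε^1.25·(LQ²/(gh_f))^4.75 + ν·Q^9.4·(L/(gh_f))^5.2]^0.04
LQ²/(gh_f) = 0.7589; L/(gh_f) = 5.147
Term 1 = ε^1.25·(…)^4.75 = 1.30×10^-8; Term 2 = ν·Q^9.4·(…)^5.2 = 2.92×10^-7
D = 0.66·(1.30×10^-8 + 2.92×10^-7)^0.04 = 0.3622 m = 362 mm
Check: V = 3.73 m/s, Re = 2.87×10^6, f = 0.009980, h_f = 20.1 m ≈ 20.4 m ✓

D ≈ 362 mm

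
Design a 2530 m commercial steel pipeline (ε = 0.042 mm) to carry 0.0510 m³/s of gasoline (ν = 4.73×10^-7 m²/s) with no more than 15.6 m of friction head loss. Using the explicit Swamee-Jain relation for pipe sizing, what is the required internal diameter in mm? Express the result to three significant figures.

D ≈ 224 mm

Swamee-Jain (Type III): D = 0.66·[ε^1.25·(LQ²/(gh_f))^4.75 + ν·Q^9.4·(L/(gh_f))^5.2]^0.04
LQ²/(gh_f) = 0.04300; L/(gh_f) = 16.53
Term 1 = ε^1.25·(…)^4.75 = 1.09×10^-12; Term 2 = ν·Q^9.4·(…)^5.2 = 7.27×10^-13
D = 0.66·(1.09×10^-12 + 7.27×10^-13)^0.04 = 0.2238 m = 224 mm
Check: V = 1.30 m/s, Re = 6.13×10^5, f = 0.01513, h_f = 14.6 m ≈ 15.6 m ✓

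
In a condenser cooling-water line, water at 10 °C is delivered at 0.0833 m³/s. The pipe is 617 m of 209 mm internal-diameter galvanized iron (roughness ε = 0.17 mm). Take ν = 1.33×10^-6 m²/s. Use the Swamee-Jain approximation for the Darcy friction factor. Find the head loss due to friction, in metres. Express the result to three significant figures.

V = 4Q/(πD²) = 4·0.0833/(π·0.209²) = 2.428 m/s
Re = VD/ν = 2.428·0.209/1.33×10^-6 = 3.82×10^5 → turbulent
ε/D = 0.17/209 = 8.13×10^-4
Swamee-Jain: f = 0.01971
h_f = f(L/D)V²/(2g) = 0.01971·(617/0.209)·2.428²/(2·9.81) = 17.48 m

h_f ≈ 17.5 m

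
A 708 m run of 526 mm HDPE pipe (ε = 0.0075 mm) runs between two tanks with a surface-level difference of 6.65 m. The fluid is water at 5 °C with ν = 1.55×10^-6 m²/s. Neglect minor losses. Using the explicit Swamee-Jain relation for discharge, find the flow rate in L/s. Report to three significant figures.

Q ≈ 617 L/s

Swamee-Jain (Type II): Q = -0.965·√(gD⁵h_f/L)·ln[ε/(3.7D) + √(3.17ν²L/(gD³h_f))]
√(gD⁵h_f/L) = √(9.81·0.526⁵·6.65/708) = 0.06091
ε/(3.7D) = 3.85×10^-6; √(3.17ν²L/(gD³h_f)) = 2.38×10^-5
Q = -0.965·0.06091·ln(2.769×10^-5) = 0.6169 m³/s
Check: V = 2.84 m/s, Re = 9.63×10^5, f = 0.01202, h_f = 6.64 m ≈ 6.65 m ✓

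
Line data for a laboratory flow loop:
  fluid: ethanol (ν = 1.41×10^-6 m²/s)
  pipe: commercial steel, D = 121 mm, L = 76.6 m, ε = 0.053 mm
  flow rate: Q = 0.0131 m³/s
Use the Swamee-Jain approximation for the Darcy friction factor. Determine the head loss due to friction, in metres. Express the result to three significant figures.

V = 4Q/(πD²) = 4·0.0131/(π·0.121²) = 1.139 m/s
Re = VD/ν = 1.139·0.121/1.41×10^-6 = 9.78×10^4 → turbulent
ε/D = 0.053/121 = 4.38×10^-4
Swamee-Jain: f = 0.02020
h_f = f(L/D)V²/(2g) = 0.02020·(76.6/0.121)·1.139²/(2·9.81) = 0.8461 m

h_f ≈ 0.846 m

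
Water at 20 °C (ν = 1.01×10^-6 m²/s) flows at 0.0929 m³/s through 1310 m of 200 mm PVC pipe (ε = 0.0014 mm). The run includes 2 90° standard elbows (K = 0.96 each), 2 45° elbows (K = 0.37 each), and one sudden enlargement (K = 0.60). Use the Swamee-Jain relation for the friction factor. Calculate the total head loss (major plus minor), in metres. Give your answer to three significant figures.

H_L ≈ 39.0 m

V = 4Q/(πD²) = 2.957 m/s; V²/2g = 0.4457 m
Re = 5.86×10^5, ε/D = 7.00×10^-6 → f = 0.01285 (Swamee-Jain)
Major: h_f = f(L/D)·V²/2g = 0.01285·6550·0.4457 = 37.52 m
Minor: ΣK = 3.26; h_m = ΣK·V²/2g = 1.453 m
Total H_L = 37.52 + 1.453 = 38.98 m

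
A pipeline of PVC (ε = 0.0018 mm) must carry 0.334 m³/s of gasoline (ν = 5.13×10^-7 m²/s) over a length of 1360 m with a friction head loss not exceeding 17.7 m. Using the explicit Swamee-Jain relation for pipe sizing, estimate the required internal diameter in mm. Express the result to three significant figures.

Swamee-Jain (Type III): D = 0.66·[ε^1.25·(LQ²/(gh_f))^4.75 + ν·Q^9.4·(L/(gh_f))^5.2]^0.04
LQ²/(gh_f) = 0.8738; L/(gh_f) = 7.832
Term 1 = ε^1.25·(…)^4.75 = 3.47×10^-8; Term 2 = ν·Q^9.4·(…)^5.2 = 7.61×10^-7
D = 0.66·(3.47×10^-8 + 7.61×10^-7)^0.04 = 0.3763 m = 376 mm
Check: V = 3.00 m/s, Re = 2.20×10^6, f = 0.01040, h_f = 17.3 m ≈ 17.7 m ✓

D ≈ 376 mm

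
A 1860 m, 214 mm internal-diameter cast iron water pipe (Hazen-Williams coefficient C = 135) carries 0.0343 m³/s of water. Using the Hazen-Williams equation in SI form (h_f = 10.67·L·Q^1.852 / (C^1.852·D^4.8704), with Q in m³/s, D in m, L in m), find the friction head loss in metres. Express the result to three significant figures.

h_f ≈ 7.96 m

h_f = 10.67·1860·0.0343^1.852 / (135^1.852·0.214^4.8704) = 7.958 m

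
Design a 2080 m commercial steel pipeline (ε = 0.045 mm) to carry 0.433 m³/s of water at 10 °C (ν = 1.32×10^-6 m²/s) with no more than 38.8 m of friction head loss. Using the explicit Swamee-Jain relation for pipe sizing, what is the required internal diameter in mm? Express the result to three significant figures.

Swamee-Jain (Type III): D = 0.66·[ε^1.25·(LQ²/(gh_f))^4.75 + ν·Q^9.4·(L/(gh_f))^5.2]^0.04
LQ²/(gh_f) = 1.025; L/(gh_f) = 5.465
Term 1 = ε^1.25·(…)^4.75 = 4.14×10^-6; Term 2 = ν·Q^9.4·(…)^5.2 = 3.46×10^-6
D = 0.66·(4.14×10^-6 + 3.46×10^-6)^0.04 = 0.4119 m = 412 mm
Check: V = 3.25 m/s, Re = 1.01×10^6, f = 0.01363, h_f = 37.0 m ≈ 38.8 m ✓

D ≈ 412 mm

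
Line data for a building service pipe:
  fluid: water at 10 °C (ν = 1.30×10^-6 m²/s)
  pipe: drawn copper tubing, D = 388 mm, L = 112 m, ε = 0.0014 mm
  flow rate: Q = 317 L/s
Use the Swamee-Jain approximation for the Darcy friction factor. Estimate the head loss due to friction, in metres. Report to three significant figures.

V = 4Q/(πD²) = 4·0.317/(π·0.388²) = 2.681 m/s
Re = VD/ν = 2.681·0.388/1.30×10^-6 = 8.00×10^5 → turbulent
ε/D = 0.0014/388 = 3.61×10^-6
Swamee-Jain: f = 0.01213
h_f = f(L/D)V²/(2g) = 0.01213·(112/0.388)·2.681²/(2·9.81) = 1.283 m

h_f ≈ 1.28 m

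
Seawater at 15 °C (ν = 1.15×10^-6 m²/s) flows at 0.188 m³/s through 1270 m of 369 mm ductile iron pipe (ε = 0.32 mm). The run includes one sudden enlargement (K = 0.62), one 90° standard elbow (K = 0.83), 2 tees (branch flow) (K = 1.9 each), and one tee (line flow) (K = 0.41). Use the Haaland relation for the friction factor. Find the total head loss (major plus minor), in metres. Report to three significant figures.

V = 4Q/(πD²) = 1.758 m/s; V²/2g = 0.1575 m
Re = 5.64×10^5, ε/D = 8.67×10^-4 → f = 0.01952 (Haaland)
Major: h_f = f(L/D)·V²/2g = 0.01952·3442·0.1575 = 10.58 m
Minor: ΣK = 5.66; h_m = ΣK·V²/2g = 0.8916 m
Total H_L = 10.58 + 0.8916 = 11.48 m

H_L ≈ 11.5 m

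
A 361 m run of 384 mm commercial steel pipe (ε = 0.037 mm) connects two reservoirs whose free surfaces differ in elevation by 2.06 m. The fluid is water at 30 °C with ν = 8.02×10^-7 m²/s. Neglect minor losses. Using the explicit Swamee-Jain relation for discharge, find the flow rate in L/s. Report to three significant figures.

Q ≈ 206 L/s

Swamee-Jain (Type II): Q = -0.965·√(gD⁵h_f/L)·ln[ε/(3.7D) + √(3.17ν²L/(gD³h_f))]
√(gD⁵h_f/L) = √(9.81·0.384⁵·2.06/361) = 0.02162
ε/(3.7D) = 2.60×10^-5; √(3.17ν²L/(gD³h_f)) = 2.54×10^-5
Q = -0.965·0.02162·ln(5.140×10^-5) = 0.2060 m³/s
Check: V = 1.78 m/s, Re = 8.52×10^5, f = 0.01365, h_f = 2.07 m ≈ 2.06 m ✓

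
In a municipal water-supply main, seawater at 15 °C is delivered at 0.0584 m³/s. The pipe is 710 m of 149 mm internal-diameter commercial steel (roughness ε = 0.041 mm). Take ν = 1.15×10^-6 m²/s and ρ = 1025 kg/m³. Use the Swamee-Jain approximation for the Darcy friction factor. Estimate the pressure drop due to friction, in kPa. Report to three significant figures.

V = 4Q/(πD²) = 4·0.0584/(π·0.149²) = 3.349 m/s
Re = VD/ν = 3.349·0.149/1.15×10^-6 = 4.34×10^5 → turbulent
ε/D = 0.041/149 = 2.75×10^-4
Swamee-Jain: f = 0.01635
h_f = f(L/D)V²/(2g) = 0.01635·(710/0.149)·3.349²/(2·9.81) = 44.53 m
Δp = ρg·h_f = 1025·9.81·44.53 = 447.8 kPa

Δp ≈ 448 kPa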